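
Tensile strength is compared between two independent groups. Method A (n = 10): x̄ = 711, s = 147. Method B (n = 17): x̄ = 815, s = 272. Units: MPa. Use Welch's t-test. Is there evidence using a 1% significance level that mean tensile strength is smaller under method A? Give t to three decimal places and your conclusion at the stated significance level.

t = -1.289; fail to reject H0

Let group 1 = method A, group 2 = method B. H0: μ_1 = μ_2; H1: μ_1 < μ_2 (Welch's two-sample t-test, left-tailed).
t = (x̄_1 − x̄_2)/√(s_1²/n_1 + s_2²/n_2) = (711 − 815)/√(147²/10 + 272²/17) = -1.289
Welch–Satterthwaite df ≈ 24.91
p-value = P(T ≤ -1.289) ≈ 0.1047
Since p ≈ 0.1047 > α = 0.01, fail to reject H0; the evidence is not statistically significant.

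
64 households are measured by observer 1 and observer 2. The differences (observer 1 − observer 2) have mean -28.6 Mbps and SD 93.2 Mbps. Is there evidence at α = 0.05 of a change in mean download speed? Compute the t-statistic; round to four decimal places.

H0: μ_d = 0; H1: μ_d ≠ 0 (paired t-test on the differences, two-sided).
t = d̄/(s_d/√n) = -28.6/(93.2/√64) = -2.4549
df = n − 1 = 63
Two-sided p-value ≈ 0.0169
Since p ≈ 0.0169 < α = 0.05, reject H0; the evidence is statistically significant.

-2.4549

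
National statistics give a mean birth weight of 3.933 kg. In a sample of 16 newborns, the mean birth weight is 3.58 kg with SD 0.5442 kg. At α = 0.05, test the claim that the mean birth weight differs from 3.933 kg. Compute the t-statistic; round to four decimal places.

-2.5946

H0: μ = 3.933; H1: μ ≠ 3.933 (one-sample t-test, two-sided).
t = (x̄ − μ₀)/(s/√n) = (3.58 − 3.933)/(0.5442/√16) = -2.5946
df = n − 1 = 15
Two-sided p-value ≈ 0.020
Since p ≈ 0.020 < α = 0.05, reject H0; the evidence is statistically significant.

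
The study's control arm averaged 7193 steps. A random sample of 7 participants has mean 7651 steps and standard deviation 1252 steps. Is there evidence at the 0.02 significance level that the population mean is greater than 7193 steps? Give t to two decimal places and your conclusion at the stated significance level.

H0: μ = 7193; H1: μ > 7193 (one-sample t-test, right-tailed).
t = (x̄ − μ₀)/(s/√n) = (7651 − 7193)/(1252/√7) = 0.97
df = n − 1 = 6
p-value = P(T ≥ 0.97) ≈ 0.185
Since p ≈ 0.185 > α = 0.02, fail to reject H0; the data do not provide sufficient evidence against H0.

t = 0.97; fail to reject H0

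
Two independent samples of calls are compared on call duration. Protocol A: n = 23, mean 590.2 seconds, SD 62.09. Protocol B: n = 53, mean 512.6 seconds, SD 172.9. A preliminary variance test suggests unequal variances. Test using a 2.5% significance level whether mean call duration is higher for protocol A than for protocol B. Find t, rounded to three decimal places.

2.869

Let group 1 = protocol A, group 2 = protocol B. H0: μ_1 = μ_2; H1: μ_1 > μ_2 (Welch's two-sample t-test, right-tailed).
t = (x̄_1 − x̄_2)/√(s_1²/n_1 + s_2²/n_2) = (590.2 − 512.6)/√(62.09²/23 + 172.9²/53) = 2.869
Welch–Satterthwaite df ≈ 72.39
p-value = P(T ≥ 2.869) ≈ 0.0027
Since p ≈ 0.0027 < α = 0.025, reject H0; the evidence is statistically significant.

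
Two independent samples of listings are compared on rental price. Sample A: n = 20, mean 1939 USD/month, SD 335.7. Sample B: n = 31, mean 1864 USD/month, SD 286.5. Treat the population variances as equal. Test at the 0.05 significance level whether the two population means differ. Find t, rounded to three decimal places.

Let group 1 = sample A, group 2 = sample B. H0: μ_1 = μ_2; H1: μ_1 ≠ μ_2 (two-sample pooled-variance t-test, two-sided).
s_p² = [(20−1)·335.7² + (31−1)·286.5²]/(20+31−2) = 93952.3
t = (1939 − 1864)/√[93952.3·(1/20 + 1/31)] = 0.853
df = n₁ + n₂ − 2 = 49
Two-sided p-value ≈ 0.3977
Since p ≈ 0.3977 > α = 0.05, fail to reject H0; the data do not provide sufficient evidence against H0.

0.853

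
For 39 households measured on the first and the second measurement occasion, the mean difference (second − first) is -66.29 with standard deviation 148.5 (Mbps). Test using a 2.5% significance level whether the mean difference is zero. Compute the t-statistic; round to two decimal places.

-2.79

H0: μ_d = 0; H1: μ_d ≠ 0 (paired t-test on the differences, two-sided).
t = d̄/(s_d/√n) = -66.29/(148.5/√39) = -2.79
df = n − 1 = 38
Two-sided p-value ≈ 0.008
Since p ≈ 0.008 < α = 0.025, reject H0; the evidence is statistically significant.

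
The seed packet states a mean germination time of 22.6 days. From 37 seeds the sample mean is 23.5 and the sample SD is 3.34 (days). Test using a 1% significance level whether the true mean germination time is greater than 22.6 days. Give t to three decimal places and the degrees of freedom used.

H0: μ = 22.6; H1: μ > 22.6 (one-sample t-test, right-tailed).
t = (x̄ − μ₀)/(s/√n) = (23.5 − 22.6)/(3.34/√37) = 1.639
df = n − 1 = 36
p-value = P(T ≥ 1.639) ≈ 0.055
Since p ≈ 0.055 > α = 0.01, fail to reject H0; the evidence is not statistically significant.

t = 1.639, df = 36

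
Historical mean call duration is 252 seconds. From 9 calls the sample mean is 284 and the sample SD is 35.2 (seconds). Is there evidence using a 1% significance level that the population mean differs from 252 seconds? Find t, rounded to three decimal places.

H0: μ = 252; H1: μ ≠ 252 (one-sample t-test, two-sided).
t = (x̄ − μ₀)/(s/√n) = (284 − 252)/(35.2/√9) = 2.727
df = n − 1 = 8
Two-sided p-value ≈ 0.0260
Since p ≈ 0.0260 > α = 0.01, fail to reject H0; the data do not provide sufficient evidence against H0.

2.727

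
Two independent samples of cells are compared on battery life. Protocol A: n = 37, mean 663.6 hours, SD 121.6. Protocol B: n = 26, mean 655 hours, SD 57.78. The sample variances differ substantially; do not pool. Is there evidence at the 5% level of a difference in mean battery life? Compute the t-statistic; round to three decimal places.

0.374

Let group 1 = protocol A, group 2 = protocol B. H0: μ_1 = μ_2; H1: μ_1 ≠ μ_2 (Welch's two-sample t-test, two-sided).
t = (x̄_1 − x̄_2)/√(s_1²/n_1 + s_2²/n_2) = (663.6 − 655)/√(121.6²/37 + 57.78²/26) = 0.374
Welch–Satterthwaite df ≈ 54.72
Two-sided p-value ≈ 0.710
Since p ≈ 0.710 > α = 0.05, fail to reject H0; the data do not provide sufficient evidence against H0.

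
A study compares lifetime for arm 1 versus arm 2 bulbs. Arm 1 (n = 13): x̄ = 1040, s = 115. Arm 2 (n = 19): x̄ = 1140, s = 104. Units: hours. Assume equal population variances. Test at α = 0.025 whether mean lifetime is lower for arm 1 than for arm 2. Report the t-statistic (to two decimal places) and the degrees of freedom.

t = -2.56, df = 30

Let group 1 = arm 1, group 2 = arm 2. H0: μ_1 = μ_2; H1: μ_1 < μ_2 (two-sample pooled-variance t-test, left-tailed).
s_p² = [(13−1)·115² + (19−1)·104²]/(13+19−2) = 11779.6
t = (1040 − 1140)/√[11779.6·(1/13 + 1/19)] = -2.56
df = n₁ + n₂ − 2 = 30
p-value = P(T ≤ -2.56) ≈ 0.0079
Since p ≈ 0.0079 < α = 0.025, reject H0; the evidence is statistically significant.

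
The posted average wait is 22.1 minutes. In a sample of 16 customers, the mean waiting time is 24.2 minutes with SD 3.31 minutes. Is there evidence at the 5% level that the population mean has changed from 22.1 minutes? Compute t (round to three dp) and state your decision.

H0: μ = 22.1; H1: μ ≠ 22.1 (one-sample t-test, two-sided).
t = (x̄ − μ₀)/(s/√n) = (24.2 − 22.1)/(3.31/√16) = 2.538
df = n − 1 = 15
Two-sided p-value ≈ 0.023
Since p ≈ 0.023 < α = 0.05, reject H0; the evidence is statistically significant.

t = 2.538; reject H0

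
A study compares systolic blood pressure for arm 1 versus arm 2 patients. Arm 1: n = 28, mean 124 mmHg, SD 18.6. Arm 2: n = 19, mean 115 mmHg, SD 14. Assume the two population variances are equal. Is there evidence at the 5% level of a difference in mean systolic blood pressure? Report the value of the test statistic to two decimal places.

1.79

Let group 1 = arm 1, group 2 = arm 2. H0: μ_1 = μ_2; H1: μ_1 ≠ μ_2 (two-sample pooled-variance t-test, two-sided).
s_p² = [(28−1)·18.6² + (19−1)·14²]/(28+19−2) = 285.976
t = (124 − 115)/√[285.976·(1/28 + 1/19)] = 1.79
df = n₁ + n₂ − 2 = 45
Two-sided p-value ≈ 0.080
Since p ≈ 0.080 > α = 0.05, fail to reject H0; the evidence is not statistically significant.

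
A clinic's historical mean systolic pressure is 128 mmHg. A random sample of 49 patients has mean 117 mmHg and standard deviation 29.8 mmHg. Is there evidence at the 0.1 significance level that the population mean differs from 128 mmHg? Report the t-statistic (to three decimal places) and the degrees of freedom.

H0: μ = 128; H1: μ ≠ 128 (one-sample t-test, two-sided).
t = (x̄ − μ₀)/(s/√n) = (117 − 128)/(29.8/√49) = -2.584
df = n − 1 = 48
Two-sided p-value ≈ 0.013
Since p ≈ 0.013 < α = 0.1, reject H0; the data support H1.

t = -2.584, df = 48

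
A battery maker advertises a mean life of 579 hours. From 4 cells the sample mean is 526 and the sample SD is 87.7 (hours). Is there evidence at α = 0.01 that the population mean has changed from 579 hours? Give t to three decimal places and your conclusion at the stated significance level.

t = -1.209; fail to reject H0

H0: μ = 579; H1: μ ≠ 579 (one-sample t-test, two-sided).
t = (x̄ − μ₀)/(s/√n) = (526 − 579)/(87.7/√4) = -1.209
df = n − 1 = 3
Two-sided p-value ≈ 0.313
Since p ≈ 0.313 > α = 0.01, fail to reject H0; the evidence is not statistically significant.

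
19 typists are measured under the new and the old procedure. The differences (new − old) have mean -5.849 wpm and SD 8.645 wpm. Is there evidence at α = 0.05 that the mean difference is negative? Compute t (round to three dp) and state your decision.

t = -2.949; reject H0

H0: μ_d = 0; H1: μ_d < 0 (paired t-test on the differences, left-tailed).
t = d̄/(s_d/√n) = -5.849/(8.645/√19) = -2.949
df = n − 1 = 18
p-value = P(T ≤ -2.949) ≈ 0.0043
Since p ≈ 0.0043 < α = 0.05, reject H0; the data support H1.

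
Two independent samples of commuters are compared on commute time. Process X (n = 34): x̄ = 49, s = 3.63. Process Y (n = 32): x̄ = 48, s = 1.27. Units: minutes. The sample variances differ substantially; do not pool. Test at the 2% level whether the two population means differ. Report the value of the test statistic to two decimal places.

Let group 1 = process X, group 2 = process Y. H0: μ_1 = μ_2; H1: μ_1 ≠ μ_2 (Welch's two-sample t-test, two-sided).
t = (x̄_1 − x̄_2)/√(s_1²/n_1 + s_2²/n_2) = (49 − 48)/√(3.63²/34 + 1.27²/32) = 1.51
Welch–Satterthwaite df ≈ 41.40
Two-sided p-value ≈ 0.138
Since p ≈ 0.138 > α = 0.02, fail to reject H0; the evidence is not statistically significant.

1.51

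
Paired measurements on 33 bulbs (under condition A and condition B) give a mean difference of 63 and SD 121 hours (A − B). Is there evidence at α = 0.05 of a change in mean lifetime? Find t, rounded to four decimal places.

H0: μ_d = 0; H1: μ_d ≠ 0 (paired t-test on the differences, two-sided).
t = d̄/(s_d/√n) = 63/(121/√33) = 2.9910
df = n − 1 = 32
Two-sided p-value ≈ 0.005
Since p ≈ 0.005 < α = 0.05, reject H0; the evidence is statistically significant.

2.9910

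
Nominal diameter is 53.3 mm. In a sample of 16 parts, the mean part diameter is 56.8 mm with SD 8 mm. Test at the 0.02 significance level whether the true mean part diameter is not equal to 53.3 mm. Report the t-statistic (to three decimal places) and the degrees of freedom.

t = 1.750, df = 15

H0: μ = 53.3; H1: μ ≠ 53.3 (one-sample t-test, two-sided).
t = (x̄ − μ₀)/(s/√n) = (56.8 − 53.3)/(8/√16) = 1.750
df = n − 1 = 15
Two-sided p-value ≈ 0.1005
Since p ≈ 0.1005 > α = 0.02, fail to reject H0; the evidence is not statistically significant.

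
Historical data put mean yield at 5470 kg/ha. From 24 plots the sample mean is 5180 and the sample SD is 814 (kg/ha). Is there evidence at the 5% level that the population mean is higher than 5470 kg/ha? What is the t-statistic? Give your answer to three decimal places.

-1.745

H0: μ = 5470; H1: μ > 5470 (one-sample t-test, right-tailed).
t = (x̄ − μ₀)/(s/√n) = (5180 − 5470)/(814/√24) = -1.745
df = n − 1 = 23
p-value = P(T ≥ -1.745) ≈ 0.9529
Since p ≈ 0.9529 > α = 0.05, fail to reject H0; the data do not provide sufficient evidence against H0.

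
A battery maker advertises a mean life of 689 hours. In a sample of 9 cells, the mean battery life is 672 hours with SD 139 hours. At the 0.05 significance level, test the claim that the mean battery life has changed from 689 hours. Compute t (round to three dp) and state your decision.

H0: μ = 689; H1: μ ≠ 689 (one-sample t-test, two-sided).
t = (x̄ − μ₀)/(s/√n) = (672 − 689)/(139/√9) = -0.367
df = n − 1 = 8
Two-sided p-value ≈ 0.723
Since p ≈ 0.723 > α = 0.05, fail to reject H0; the evidence is not statistically significant.

t = -0.367; fail to reject H0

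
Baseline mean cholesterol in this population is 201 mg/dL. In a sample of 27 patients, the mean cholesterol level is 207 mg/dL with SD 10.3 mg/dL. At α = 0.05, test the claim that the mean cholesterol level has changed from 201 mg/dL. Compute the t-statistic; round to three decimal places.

H0: μ = 201; H1: μ ≠ 201 (one-sample t-test, two-sided).
t = (x̄ − μ₀)/(s/√n) = (207 − 201)/(10.3/√27) = 3.027
df = n − 1 = 26
Two-sided p-value ≈ 0.0055
Since p ≈ 0.0055 < α = 0.05, reject H0; the data support H1.

3.027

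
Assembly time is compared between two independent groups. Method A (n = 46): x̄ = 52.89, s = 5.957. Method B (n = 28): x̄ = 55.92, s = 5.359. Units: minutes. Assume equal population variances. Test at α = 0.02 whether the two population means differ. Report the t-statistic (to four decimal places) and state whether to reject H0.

Let group 1 = method A, group 2 = method B. H0: μ_1 = μ_2; H1: μ_1 ≠ μ_2 (two-sample pooled-variance t-test, two-sided).
s_p² = [(46−1)·5.957² + (28−1)·5.359²]/(46+28−2) = 32.9482
t = (52.89 − 55.92)/√[32.9482·(1/46 + 1/28)] = -2.2023
df = n₁ + n₂ − 2 = 72
Two-sided p-value ≈ 0.0309
Since p ≈ 0.0309 > α = 0.02, fail to reject H0; the data do not provide sufficient evidence against H0.

t = -2.2023; fail to reject H0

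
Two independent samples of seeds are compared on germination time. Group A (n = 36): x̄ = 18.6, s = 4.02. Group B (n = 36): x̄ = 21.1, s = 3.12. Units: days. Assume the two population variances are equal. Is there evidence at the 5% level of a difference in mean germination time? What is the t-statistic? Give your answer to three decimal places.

Let group 1 = group A, group 2 = group B. H0: μ_1 = μ_2; H1: μ_1 ≠ μ_2 (two-sample pooled-variance t-test, two-sided).
s_p² = [(36−1)·4.02² + (36−1)·3.12²]/(36+36−2) = 12.9474
t = (18.6 − 21.1)/√[12.9474·(1/36 + 1/36)] = -2.948
df = n₁ + n₂ − 2 = 70
Two-sided p-value ≈ 0.004
Since p ≈ 0.004 < α = 0.05, reject H0; the evidence is statistically significant.

-2.948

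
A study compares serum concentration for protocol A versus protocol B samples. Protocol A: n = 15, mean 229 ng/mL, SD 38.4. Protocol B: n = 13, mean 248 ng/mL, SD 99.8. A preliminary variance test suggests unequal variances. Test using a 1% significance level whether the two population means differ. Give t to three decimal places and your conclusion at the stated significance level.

Let group 1 = protocol A, group 2 = protocol B. H0: μ_1 = μ_2; H1: μ_1 ≠ μ_2 (Welch's two-sample t-test, two-sided).
t = (x̄_1 − x̄_2)/√(s_1²/n_1 + s_2²/n_2) = (229 − 248)/√(38.4²/15 + 99.8²/13) = -0.646
Welch–Satterthwaite df ≈ 15.06
Two-sided p-value ≈ 0.528
Since p ≈ 0.528 > α = 0.01, fail to reject H0; the evidence is not statistically significant.

t = -0.646; fail to reject H0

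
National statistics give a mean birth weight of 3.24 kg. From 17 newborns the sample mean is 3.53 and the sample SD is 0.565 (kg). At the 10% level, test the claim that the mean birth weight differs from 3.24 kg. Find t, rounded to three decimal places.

2.116

H0: μ = 3.24; H1: μ ≠ 3.24 (one-sample t-test, two-sided).
t = (x̄ − μ₀)/(s/√n) = (3.53 − 3.24)/(0.565/√17) = 2.116
df = n − 1 = 16
Two-sided p-value ≈ 0.0503
Since p ≈ 0.0503 < α = 0.1, reject H0; the evidence is statistically significant.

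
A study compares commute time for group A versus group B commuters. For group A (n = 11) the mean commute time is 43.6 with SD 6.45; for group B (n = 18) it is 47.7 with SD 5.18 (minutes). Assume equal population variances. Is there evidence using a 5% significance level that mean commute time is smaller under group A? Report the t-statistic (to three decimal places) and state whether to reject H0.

Let group 1 = group A, group 2 = group B. H0: μ_1 = μ_2; H1: μ_1 < μ_2 (two-sample pooled-variance t-test, left-tailed).
s_p² = [(11−1)·6.45² + (18−1)·5.18²]/(11+18−2) = 32.3028
t = (43.6 − 47.7)/√[32.3028·(1/11 + 1/18)] = -1.885
df = n₁ + n₂ − 2 = 27
p-value = P(T ≤ -1.885) ≈ 0.035
Since p ≈ 0.035 < α = 0.05, reject H0; the data support H1.

t = -1.885; reject H0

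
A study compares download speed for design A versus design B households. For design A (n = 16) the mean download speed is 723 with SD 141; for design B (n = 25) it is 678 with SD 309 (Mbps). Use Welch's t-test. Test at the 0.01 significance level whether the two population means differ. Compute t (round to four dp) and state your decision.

Let group 1 = design A, group 2 = design B. H0: μ_1 = μ_2; H1: μ_1 ≠ μ_2 (Welch's two-sample t-test, two-sided).
t = (x̄_1 − x̄_2)/√(s_1²/n_1 + s_2²/n_2) = (723 − 678)/√(141²/16 + 309²/25) = 0.6325
Welch–Satterthwaite df ≈ 36.05
Two-sided p-value ≈ 0.5311
Since p ≈ 0.5311 > α = 0.01, fail to reject H0; the data do not provide sufficient evidence against H0.

t = 0.6325; fail to reject H0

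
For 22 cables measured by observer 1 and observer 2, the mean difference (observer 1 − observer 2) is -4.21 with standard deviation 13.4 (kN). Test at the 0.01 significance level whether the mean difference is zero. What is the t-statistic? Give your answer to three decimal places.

H0: μ_d = 0; H1: μ_d ≠ 0 (paired t-test on the differences, two-sided).
t = d̄/(s_d/√n) = -4.21/(13.4/√22) = -1.474
df = n − 1 = 21
Two-sided p-value ≈ 0.1554
Since p ≈ 0.1554 > α = 0.01, fail to reject H0; the evidence is not statistically significant.

-1.474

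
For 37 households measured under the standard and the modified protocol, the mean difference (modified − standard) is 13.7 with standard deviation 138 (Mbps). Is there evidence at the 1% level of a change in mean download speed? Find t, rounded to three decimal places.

H0: μ_d = 0; H1: μ_d ≠ 0 (paired t-test on the differences, two-sided).
t = d̄/(s_d/√n) = 13.7/(138/√37) = 0.604
df = n − 1 = 36
Two-sided p-value ≈ 0.5497
Since p ≈ 0.5497 > α = 0.01, fail to reject H0; the evidence is not statistically significant.

0.604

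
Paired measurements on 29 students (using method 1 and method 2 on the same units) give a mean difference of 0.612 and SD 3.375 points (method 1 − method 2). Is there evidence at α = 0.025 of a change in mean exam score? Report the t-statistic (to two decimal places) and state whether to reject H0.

t = 0.98; fail to reject H0

H0: μ_d = 0; H1: μ_d ≠ 0 (paired t-test on the differences, two-sided).
t = d̄/(s_d/√n) = 0.612/(3.375/√29) = 0.98
df = n − 1 = 28
Two-sided p-value ≈ 0.337
Since p ≈ 0.337 > α = 0.025, fail to reject H0; the data do not provide sufficient evidence against H0.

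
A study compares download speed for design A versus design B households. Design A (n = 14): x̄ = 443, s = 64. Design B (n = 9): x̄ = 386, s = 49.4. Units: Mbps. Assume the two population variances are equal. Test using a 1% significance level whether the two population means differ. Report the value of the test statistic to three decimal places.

Let group 1 = design A, group 2 = design B. H0: μ_1 = μ_2; H1: μ_1 ≠ μ_2 (two-sample pooled-variance t-test, two-sided).
s_p² = [(14−1)·64² + (9−1)·49.4²]/(14+9−2) = 3465.28
t = (443 − 386)/√[3465.28·(1/14 + 1/9)] = 2.266
df = n₁ + n₂ − 2 = 21
Two-sided p-value ≈ 0.034
Since p ≈ 0.034 > α = 0.01, fail to reject H0; the data do not provide sufficient evidence against H0.

2.266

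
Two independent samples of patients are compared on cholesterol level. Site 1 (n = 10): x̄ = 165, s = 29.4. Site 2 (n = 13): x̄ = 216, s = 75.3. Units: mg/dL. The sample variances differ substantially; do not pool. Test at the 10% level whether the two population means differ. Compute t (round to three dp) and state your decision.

Let group 1 = site 1, group 2 = site 2. H0: μ_1 = μ_2; H1: μ_1 ≠ μ_2 (Welch's two-sample t-test, two-sided).
t = (x̄_1 − x̄_2)/√(s_1²/n_1 + s_2²/n_2) = (165 − 216)/√(29.4²/10 + 75.3²/13) = -2.231
Welch–Satterthwaite df ≈ 16.37
Two-sided p-value ≈ 0.040
Since p ≈ 0.040 < α = 0.1, reject H0; the data support H1.

t = -2.231; reject H0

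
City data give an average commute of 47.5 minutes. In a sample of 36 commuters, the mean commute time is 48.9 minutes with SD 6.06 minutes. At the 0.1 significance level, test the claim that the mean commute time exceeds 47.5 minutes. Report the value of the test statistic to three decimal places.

1.386

H0: μ = 47.5; H1: μ > 47.5 (one-sample t-test, right-tailed).
t = (x̄ − μ₀)/(s/√n) = (48.9 − 47.5)/(6.06/√36) = 1.386
df = n − 1 = 35
p-value = P(T ≥ 1.386) ≈ 0.087
Since p ≈ 0.087 < α = 0.1, reject H0; the data support H1.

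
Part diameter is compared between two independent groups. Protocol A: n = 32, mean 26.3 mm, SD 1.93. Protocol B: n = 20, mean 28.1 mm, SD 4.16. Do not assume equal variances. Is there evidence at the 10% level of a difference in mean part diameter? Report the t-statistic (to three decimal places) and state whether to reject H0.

Let group 1 = protocol A, group 2 = protocol B. H0: μ_1 = μ_2; H1: μ_1 ≠ μ_2 (Welch's two-sample t-test, two-sided).
t = (x̄_1 − x̄_2)/√(s_1²/n_1 + s_2²/n_2) = (26.3 − 28.1)/√(1.93²/32 + 4.16²/20) = -1.817
Welch–Satterthwaite df ≈ 24.19
Two-sided p-value ≈ 0.0817
Since p ≈ 0.0817 < α = 0.1, reject H0; the data support H1.

t = -1.817; reject H0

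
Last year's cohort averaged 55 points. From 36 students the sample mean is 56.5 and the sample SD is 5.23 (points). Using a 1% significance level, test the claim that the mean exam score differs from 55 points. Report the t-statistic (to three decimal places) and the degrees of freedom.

H0: μ = 55; H1: μ ≠ 55 (one-sample t-test, two-sided).
t = (x̄ − μ₀)/(s/√n) = (56.5 − 55)/(5.23/√36) = 1.721
df = n − 1 = 35
Two-sided p-value ≈ 0.0941
Since p ≈ 0.0941 > α = 0.01, fail to reject H0; the data do not provide sufficient evidence against H0.

t = 1.721, df = 35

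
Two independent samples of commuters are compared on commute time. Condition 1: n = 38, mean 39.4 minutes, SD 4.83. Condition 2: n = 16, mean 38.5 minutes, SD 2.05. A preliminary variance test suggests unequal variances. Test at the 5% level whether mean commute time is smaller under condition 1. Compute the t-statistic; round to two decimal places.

Let group 1 = condition 1, group 2 = condition 2. H0: μ_1 = μ_2; H1: μ_1 < μ_2 (Welch's two-sample t-test, left-tailed).
t = (x̄_1 − x̄_2)/√(s_1²/n_1 + s_2²/n_2) = (39.4 − 38.5)/√(4.83²/38 + 2.05²/16) = 0.96
Welch–Satterthwaite df ≈ 51.97
p-value = P(T ≤ 0.96) ≈ 0.830
Since p ≈ 0.830 > α = 0.05, fail to reject H0; the evidence is not statistically significant.

0.96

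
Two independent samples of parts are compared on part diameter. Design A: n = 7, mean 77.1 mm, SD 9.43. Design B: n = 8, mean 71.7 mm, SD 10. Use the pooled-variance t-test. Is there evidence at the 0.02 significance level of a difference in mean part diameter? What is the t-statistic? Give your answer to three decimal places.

Let group 1 = design A, group 2 = design B. H0: μ_1 = μ_2; H1: μ_1 ≠ μ_2 (two-sample pooled-variance t-test, two-sided).
s_p² = [(7−1)·9.43² + (8−1)·10²]/(7+8−2) = 94.8884
t = (77.1 − 71.7)/√[94.8884·(1/7 + 1/8)] = 1.071
df = n₁ + n₂ − 2 = 13
Two-sided p-value ≈ 0.3036
Since p ≈ 0.3036 > α = 0.02, fail to reject H0; the evidence is not statistically significant.

1.071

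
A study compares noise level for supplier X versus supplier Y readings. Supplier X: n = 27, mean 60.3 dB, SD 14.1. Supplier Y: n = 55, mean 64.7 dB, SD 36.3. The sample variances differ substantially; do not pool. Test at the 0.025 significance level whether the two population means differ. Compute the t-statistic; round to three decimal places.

-0.786

Let group 1 = supplier X, group 2 = supplier Y. H0: μ_1 = μ_2; H1: μ_1 ≠ μ_2 (Welch's two-sample t-test, two-sided).
t = (x̄_1 − x̄_2)/√(s_1²/n_1 + s_2²/n_2) = (60.3 − 64.7)/√(14.1²/27 + 36.3²/55) = -0.786
Welch–Satterthwaite df ≈ 77.16
Two-sided p-value ≈ 0.434
Since p ≈ 0.434 > α = 0.025, fail to reject H0; the evidence is not statistically significant.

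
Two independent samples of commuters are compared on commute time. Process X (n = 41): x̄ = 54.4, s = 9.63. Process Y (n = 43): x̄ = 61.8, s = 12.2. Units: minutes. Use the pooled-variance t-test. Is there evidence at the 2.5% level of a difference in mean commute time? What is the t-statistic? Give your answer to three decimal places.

-3.076

Let group 1 = process X, group 2 = process Y. H0: μ_1 = μ_2; H1: μ_1 ≠ μ_2 (two-sample pooled-variance t-test, two-sided).
s_p² = [(41−1)·9.63² + (43−1)·12.2²]/(41+43−2) = 121.473
t = (54.4 − 61.8)/√[121.473·(1/41 + 1/43)] = -3.076
df = n₁ + n₂ − 2 = 82
Two-sided p-value ≈ 0.003
Since p ≈ 0.003 < α = 0.025, reject H0; the evidence is statistically significant.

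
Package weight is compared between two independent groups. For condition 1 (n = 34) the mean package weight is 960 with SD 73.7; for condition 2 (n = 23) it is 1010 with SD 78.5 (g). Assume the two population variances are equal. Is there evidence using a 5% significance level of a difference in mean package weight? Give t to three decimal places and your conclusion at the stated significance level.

Let group 1 = condition 1, group 2 = condition 2. H0: μ_1 = μ_2; H1: μ_1 ≠ μ_2 (two-sample pooled-variance t-test, two-sided).
s_p² = [(34−1)·73.7² + (23−1)·78.5²]/(34+23−2) = 5723.91
t = (960 − 1010)/√[5723.91·(1/34 + 1/23)] = -2.448
df = n₁ + n₂ − 2 = 55
Two-sided p-value ≈ 0.0176
Since p ≈ 0.0176 < α = 0.05, reject H0; the evidence is statistically significant.

t = -2.448; reject H0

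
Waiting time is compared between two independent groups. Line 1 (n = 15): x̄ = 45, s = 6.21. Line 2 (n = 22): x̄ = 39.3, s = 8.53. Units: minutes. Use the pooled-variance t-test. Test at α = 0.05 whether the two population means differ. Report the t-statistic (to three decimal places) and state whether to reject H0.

Let group 1 = line 1, group 2 = line 2. H0: μ_1 = μ_2; H1: μ_1 ≠ μ_2 (two-sample pooled-variance t-test, two-sided).
s_p² = [(15−1)·6.21² + (22−1)·8.53²]/(15+22−2) = 59.0822
t = (45 − 39.3)/√[59.0822·(1/15 + 1/22)] = 2.215
df = n₁ + n₂ − 2 = 35
Two-sided p-value ≈ 0.0334
Since p ≈ 0.0334 < α = 0.05, reject H0; the data support H1.

t = 2.215; reject H0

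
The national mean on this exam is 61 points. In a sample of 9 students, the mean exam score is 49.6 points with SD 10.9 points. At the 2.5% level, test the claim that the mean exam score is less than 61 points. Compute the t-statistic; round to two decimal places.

-3.14

H0: μ = 61; H1: μ < 61 (one-sample t-test, left-tailed).
t = (x̄ − μ₀)/(s/√n) = (49.6 − 61)/(10.9/√9) = -3.14
df = n − 1 = 8
p-value = P(T ≤ -3.14) ≈ 0.0069
Since p ≈ 0.0069 < α = 0.025, reject H0; the evidence is statistically significant.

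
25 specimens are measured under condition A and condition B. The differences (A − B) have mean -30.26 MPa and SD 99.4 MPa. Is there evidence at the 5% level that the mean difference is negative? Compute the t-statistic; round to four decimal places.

-1.5221

H0: μ_d = 0; H1: μ_d < 0 (paired t-test on the differences, left-tailed).
t = d̄/(s_d/√n) = -30.26/(99.4/√25) = -1.5221
df = n − 1 = 24
p-value = P(T ≤ -1.5221) ≈ 0.0705
Since p ≈ 0.0705 > α = 0.05, fail to reject H0; the evidence is not statistically significant.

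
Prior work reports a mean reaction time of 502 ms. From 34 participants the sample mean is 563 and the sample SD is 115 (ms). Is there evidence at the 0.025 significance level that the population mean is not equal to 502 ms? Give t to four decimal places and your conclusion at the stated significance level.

t = 3.0929; reject H0

H0: μ = 502; H1: μ ≠ 502 (one-sample t-test, two-sided).
t = (x̄ − μ₀)/(s/√n) = (563 − 502)/(115/√34) = 3.0929
df = n − 1 = 33
Two-sided p-value ≈ 0.0040
Since p ≈ 0.0040 < α = 0.025, reject H0; the data support H1.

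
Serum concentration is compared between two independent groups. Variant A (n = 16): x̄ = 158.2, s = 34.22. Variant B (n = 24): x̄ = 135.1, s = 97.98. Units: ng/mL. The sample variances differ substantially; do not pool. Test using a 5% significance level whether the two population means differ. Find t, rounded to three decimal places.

Let group 1 = variant A, group 2 = variant B. H0: μ_1 = μ_2; H1: μ_1 ≠ μ_2 (Welch's two-sample t-test, two-sided).
t = (x̄_1 − x̄_2)/√(s_1²/n_1 + s_2²/n_2) = (158.2 − 135.1)/√(34.22²/16 + 97.98²/24) = 1.062
Welch–Satterthwaite df ≈ 30.62
Two-sided p-value ≈ 0.2966
Since p ≈ 0.2966 > α = 0.05, fail to reject H0; the data do not provide sufficient evidence against H0.

1.062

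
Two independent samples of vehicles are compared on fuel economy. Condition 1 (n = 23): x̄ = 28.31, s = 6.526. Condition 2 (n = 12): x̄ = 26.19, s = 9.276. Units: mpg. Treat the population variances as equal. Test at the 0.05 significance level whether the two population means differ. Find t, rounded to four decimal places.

0.7880

Let group 1 = condition 1, group 2 = condition 2. H0: μ_1 = μ_2; H1: μ_1 ≠ μ_2 (two-sample pooled-variance t-test, two-sided).
s_p² = [(23−1)·6.526² + (12−1)·9.276²]/(23+12−2) = 57.0738
t = (28.31 − 26.19)/√[57.0738·(1/23 + 1/12)] = 0.7880
df = n₁ + n₂ − 2 = 33
Two-sided p-value ≈ 0.4363
Since p ≈ 0.4363 > α = 0.05, fail to reject H0; the data do not provide sufficient evidence against H0.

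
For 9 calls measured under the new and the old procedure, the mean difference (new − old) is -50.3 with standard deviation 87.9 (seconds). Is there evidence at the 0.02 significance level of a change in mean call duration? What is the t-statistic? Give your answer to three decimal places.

H0: μ_d = 0; H1: μ_d ≠ 0 (paired t-test on the differences, two-sided).
t = d̄/(s_d/√n) = -50.3/(87.9/√9) = -1.717
df = n − 1 = 8
Two-sided p-value ≈ 0.124
Since p ≈ 0.124 > α = 0.02, fail to reject H0; the evidence is not statistically significant.

-1.717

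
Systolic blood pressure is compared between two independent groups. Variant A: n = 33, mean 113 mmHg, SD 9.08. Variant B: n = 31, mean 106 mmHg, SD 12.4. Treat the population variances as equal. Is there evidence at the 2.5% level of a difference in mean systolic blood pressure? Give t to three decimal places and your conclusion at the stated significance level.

t = 2.588; reject H0

Let group 1 = variant A, group 2 = variant B. H0: μ_1 = μ_2; H1: μ_1 ≠ μ_2 (two-sample pooled-variance t-test, two-sided).
s_p² = [(33−1)·9.08² + (31−1)·12.4²]/(33+31−2) = 116.953
t = (113 − 106)/√[116.953·(1/33 + 1/31)] = 2.588
df = n₁ + n₂ − 2 = 62
Two-sided p-value ≈ 0.0120
Since p ≈ 0.0120 < α = 0.025, reject H0; the evidence is statistically significant.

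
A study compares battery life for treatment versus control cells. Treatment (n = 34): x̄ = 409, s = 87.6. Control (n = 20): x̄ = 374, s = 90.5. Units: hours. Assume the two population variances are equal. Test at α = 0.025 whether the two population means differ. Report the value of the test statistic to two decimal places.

1.40

Let group 1 = treatment, group 2 = control. H0: μ_1 = μ_2; H1: μ_1 ≠ μ_2 (two-sample pooled-variance t-test, two-sided).
s_p² = [(34−1)·87.6² + (20−1)·90.5²]/(34+20−2) = 7862.48
t = (409 − 374)/√[7862.48·(1/34 + 1/20)] = 1.40
df = n₁ + n₂ − 2 = 52
Two-sided p-value ≈ 0.167
Since p ≈ 0.167 > α = 0.025, fail to reject H0; the data do not provide sufficient evidence against H0.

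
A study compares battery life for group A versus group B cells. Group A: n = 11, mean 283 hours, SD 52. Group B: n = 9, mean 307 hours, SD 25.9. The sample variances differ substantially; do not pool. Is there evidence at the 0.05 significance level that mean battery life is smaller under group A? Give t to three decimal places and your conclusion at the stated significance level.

t = -1.341; fail to reject H0

Let group 1 = group A, group 2 = group B. H0: μ_1 = μ_2; H1: μ_1 < μ_2 (Welch's two-sample t-test, left-tailed).
t = (x̄_1 − x̄_2)/√(s_1²/n_1 + s_2²/n_2) = (283 − 307)/√(52²/11 + 25.9²/9) = -1.341
Welch–Satterthwaite df ≈ 15.23
p-value = P(T ≤ -1.341) ≈ 0.0998
Since p ≈ 0.0998 > α = 0.05, fail to reject H0; the evidence is not statistically significant.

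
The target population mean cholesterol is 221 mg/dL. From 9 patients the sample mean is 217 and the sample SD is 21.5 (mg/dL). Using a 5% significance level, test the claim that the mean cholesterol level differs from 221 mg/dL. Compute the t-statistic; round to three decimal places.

-0.558

H0: μ = 221; H1: μ ≠ 221 (one-sample t-test, two-sided).
t = (x̄ − μ₀)/(s/√n) = (217 − 221)/(21.5/√9) = -0.558
df = n − 1 = 8
Two-sided p-value ≈ 0.5920
Since p ≈ 0.5920 > α = 0.05, fail to reject H0; the evidence is not statistically significant.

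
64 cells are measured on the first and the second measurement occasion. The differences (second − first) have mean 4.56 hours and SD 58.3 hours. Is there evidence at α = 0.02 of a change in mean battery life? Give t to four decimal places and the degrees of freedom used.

t = 0.6257, df = 63

H0: μ_d = 0; H1: μ_d ≠ 0 (paired t-test on the differences, two-sided).
t = d̄/(s_d/√n) = 4.56/(58.3/√64) = 0.6257
df = n − 1 = 63
Two-sided p-value ≈ 0.534
Since p ≈ 0.534 > α = 0.02, fail to reject H0; the data do not provide sufficient evidence against H0.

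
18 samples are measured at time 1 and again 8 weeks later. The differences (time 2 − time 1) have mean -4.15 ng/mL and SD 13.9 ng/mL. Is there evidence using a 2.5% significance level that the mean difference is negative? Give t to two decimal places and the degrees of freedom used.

H0: μ_d = 0; H1: μ_d < 0 (paired t-test on the differences, left-tailed).
t = d̄/(s_d/√n) = -4.15/(13.9/√18) = -1.27
df = n − 1 = 17
p-value = P(T ≤ -1.27) ≈ 0.111
Since p ≈ 0.111 > α = 0.025, fail to reject H0; the evidence is not statistically significant.

t = -1.27, df = 17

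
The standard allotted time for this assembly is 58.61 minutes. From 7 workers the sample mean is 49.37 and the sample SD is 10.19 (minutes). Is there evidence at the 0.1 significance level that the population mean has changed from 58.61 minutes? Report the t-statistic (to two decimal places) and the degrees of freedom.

H0: μ = 58.61; H1: μ ≠ 58.61 (one-sample t-test, two-sided).
t = (x̄ − μ₀)/(s/√n) = (49.37 − 58.61)/(10.19/√7) = -2.40
df = n − 1 = 6
Two-sided p-value ≈ 0.0534
Since p ≈ 0.0534 < α = 0.1, reject H0; the data support H1.

t = -2.40, df = 6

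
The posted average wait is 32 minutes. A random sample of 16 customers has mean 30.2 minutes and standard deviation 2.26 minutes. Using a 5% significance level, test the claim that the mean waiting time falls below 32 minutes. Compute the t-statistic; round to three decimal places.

H0: μ = 32; H1: μ < 32 (one-sample t-test, left-tailed).
t = (x̄ − μ₀)/(s/√n) = (30.2 − 32)/(2.26/√16) = -3.186
df = n − 1 = 15
p-value = P(T ≤ -3.186) ≈ 0.0031
Since p ≈ 0.0031 < α = 0.05, reject H0; the evidence is statistically significant.

-3.186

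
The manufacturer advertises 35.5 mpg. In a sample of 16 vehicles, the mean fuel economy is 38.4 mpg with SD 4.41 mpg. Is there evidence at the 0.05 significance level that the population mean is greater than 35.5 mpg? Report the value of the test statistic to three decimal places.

H0: μ = 35.5; H1: μ > 35.5 (one-sample t-test, right-tailed).
t = (x̄ − μ₀)/(s/√n) = (38.4 − 35.5)/(4.41/√16) = 2.630
df = n − 1 = 15
p-value = P(T ≥ 2.630) ≈ 0.009
Since p ≈ 0.009 < α = 0.05, reject H0; the data support H1.

2.630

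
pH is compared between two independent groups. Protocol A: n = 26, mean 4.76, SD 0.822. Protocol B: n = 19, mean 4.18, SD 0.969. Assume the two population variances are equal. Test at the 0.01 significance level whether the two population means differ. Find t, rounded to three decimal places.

2.168

Let group 1 = protocol A, group 2 = protocol B. H0: μ_1 = μ_2; H1: μ_1 ≠ μ_2 (two-sample pooled-variance t-test, two-sided).
s_p² = [(26−1)·0.822² + (19−1)·0.969²]/(26+19−2) = 0.785893
t = (4.76 − 4.18)/√[0.785893·(1/26 + 1/19)] = 2.168
df = n₁ + n₂ − 2 = 43
Two-sided p-value ≈ 0.0358
Since p ≈ 0.0358 > α = 0.01, fail to reject H0; the evidence is not statistically significant.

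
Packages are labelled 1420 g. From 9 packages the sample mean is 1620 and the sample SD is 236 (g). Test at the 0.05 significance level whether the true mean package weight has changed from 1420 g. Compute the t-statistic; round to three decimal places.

2.542

H0: μ = 1420; H1: μ ≠ 1420 (one-sample t-test, two-sided).
t = (x̄ − μ₀)/(s/√n) = (1620 − 1420)/(236/√9) = 2.542
df = n − 1 = 8
Two-sided p-value ≈ 0.035
Since p ≈ 0.035 < α = 0.05, reject H0; the evidence is statistically significant.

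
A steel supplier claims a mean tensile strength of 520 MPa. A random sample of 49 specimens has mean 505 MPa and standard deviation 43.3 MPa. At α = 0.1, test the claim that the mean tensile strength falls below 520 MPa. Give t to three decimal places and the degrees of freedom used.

H0: μ = 520; H1: μ < 520 (one-sample t-test, left-tailed).
t = (x̄ − μ₀)/(s/√n) = (505 − 520)/(43.3/√49) = -2.425
df = n − 1 = 48
p-value = P(T ≤ -2.425) ≈ 0.0096
Since p ≈ 0.0096 < α = 0.1, reject H0; the evidence is statistically significant.

t = -2.425, df = 48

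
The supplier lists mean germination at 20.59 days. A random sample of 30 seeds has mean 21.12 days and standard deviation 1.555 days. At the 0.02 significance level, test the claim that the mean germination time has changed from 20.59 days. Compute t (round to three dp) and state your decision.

t = 1.867; fail to reject H0

H0: μ = 20.59; H1: μ ≠ 20.59 (one-sample t-test, two-sided).
t = (x̄ − μ₀)/(s/√n) = (21.12 − 20.59)/(1.555/√30) = 1.867
df = n − 1 = 29
Two-sided p-value ≈ 0.072
Since p ≈ 0.072 > α = 0.02, fail to reject H0; the evidence is not statistically significant.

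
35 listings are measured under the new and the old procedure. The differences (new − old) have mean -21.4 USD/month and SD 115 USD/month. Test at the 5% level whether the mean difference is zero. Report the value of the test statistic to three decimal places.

-1.101

H0: μ_d = 0; H1: μ_d ≠ 0 (paired t-test on the differences, two-sided).
t = d̄/(s_d/√n) = -21.4/(115/√35) = -1.101
df = n − 1 = 34
Two-sided p-value ≈ 0.279
Since p ≈ 0.279 > α = 0.05, fail to reject H0; the data do not provide sufficient evidence against H0.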